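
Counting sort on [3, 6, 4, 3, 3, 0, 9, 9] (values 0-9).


Input: [3, 6, 4, 3, 3, 0, 9, 9]
Counts: [1, 0, 0, 3, 1, 0, 1, 0, 0, 2]

Sorted: [0, 3, 3, 3, 4, 6, 9, 9]


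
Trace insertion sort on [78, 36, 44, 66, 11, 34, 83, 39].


Initial: [78, 36, 44, 66, 11, 34, 83, 39]
Insert 36: [36, 78, 44, 66, 11, 34, 83, 39]
Insert 44: [36, 44, 78, 66, 11, 34, 83, 39]
Insert 66: [36, 44, 66, 78, 11, 34, 83, 39]
Insert 11: [11, 36, 44, 66, 78, 34, 83, 39]
Insert 34: [11, 34, 36, 44, 66, 78, 83, 39]
Insert 83: [11, 34, 36, 44, 66, 78, 83, 39]
Insert 39: [11, 34, 36, 39, 44, 66, 78, 83]

Sorted: [11, 34, 36, 39, 44, 66, 78, 83]


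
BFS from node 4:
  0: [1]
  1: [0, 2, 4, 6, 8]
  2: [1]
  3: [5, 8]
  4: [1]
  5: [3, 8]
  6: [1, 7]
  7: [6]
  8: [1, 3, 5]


Visit 4, enqueue [1]
Visit 1, enqueue [0, 2, 6, 8]
Visit 0, enqueue []
Visit 2, enqueue []
Visit 6, enqueue [7]
Visit 8, enqueue [3, 5]
Visit 7, enqueue []
Visit 3, enqueue []
Visit 5, enqueue []

BFS order: [4, 1, 0, 2, 6, 8, 7, 3, 5]


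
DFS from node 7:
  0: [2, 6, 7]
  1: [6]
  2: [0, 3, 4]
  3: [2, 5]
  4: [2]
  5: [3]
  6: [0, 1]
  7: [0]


Visit 7, push [0]
Visit 0, push [6, 2]
Visit 2, push [4, 3]
Visit 3, push [5]
Visit 5, push []
Visit 4, push []
Visit 6, push [1]
Visit 1, push []

DFS order: [7, 0, 2, 3, 5, 4, 6, 1]


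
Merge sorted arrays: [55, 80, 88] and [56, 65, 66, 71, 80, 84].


Take 55 from A
Take 56 from B
Take 65 from B
Take 66 from B
Take 71 from B
Take 80 from A
Take 80 from B
Take 84 from B

Merged: [55, 56, 65, 66, 71, 80, 80, 84, 88]


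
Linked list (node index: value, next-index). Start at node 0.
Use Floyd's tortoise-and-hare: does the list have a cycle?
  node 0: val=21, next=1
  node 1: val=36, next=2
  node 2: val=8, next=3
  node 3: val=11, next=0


Floyd's tortoise (slow, +1) and hare (fast, +2):
  init: slow=0, fast=0
  step 1: slow=1, fast=2
  step 2: slow=2, fast=0
  step 3: slow=3, fast=2
  step 4: slow=0, fast=0
  slow == fast at node 0: cycle detected

Cycle: yes


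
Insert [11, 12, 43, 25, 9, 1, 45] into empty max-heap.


Insert 11: [11]
Insert 12: [12, 11]
Insert 43: [43, 11, 12]
Insert 25: [43, 25, 12, 11]
Insert 9: [43, 25, 12, 11, 9]
Insert 1: [43, 25, 12, 11, 9, 1]
Insert 45: [45, 25, 43, 11, 9, 1, 12]

Final heap: [45, 25, 43, 11, 9, 1, 12]


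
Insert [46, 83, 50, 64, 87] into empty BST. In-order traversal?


Insert 46: root
Insert 83: R from 46
Insert 50: R from 46 -> L from 83
Insert 64: R from 46 -> L from 83 -> R from 50
Insert 87: R from 46 -> R from 83

In-order: [46, 50, 64, 83, 87]


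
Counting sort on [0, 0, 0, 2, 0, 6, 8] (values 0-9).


Input: [0, 0, 0, 2, 0, 6, 8]
Counts: [4, 0, 1, 0, 0, 0, 1, 0, 1, 0]

Sorted: [0, 0, 0, 0, 2, 6, 8]


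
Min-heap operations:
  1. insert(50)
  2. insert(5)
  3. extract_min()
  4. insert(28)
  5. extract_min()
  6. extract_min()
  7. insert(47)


insert(50) -> [50]
insert(5) -> [5, 50]
extract_min()->5, [50]
insert(28) -> [28, 50]
extract_min()->28, [50]
extract_min()->50, []
insert(47) -> [47]

Final heap: [47]


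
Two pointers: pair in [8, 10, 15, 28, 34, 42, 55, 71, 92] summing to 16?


lo=0(8)+hi=8(92)=100
lo=0(8)+hi=7(71)=79
lo=0(8)+hi=6(55)=63
lo=0(8)+hi=5(42)=50
lo=0(8)+hi=4(34)=42
lo=0(8)+hi=3(28)=36
lo=0(8)+hi=2(15)=23
lo=0(8)+hi=1(10)=18

No pair found


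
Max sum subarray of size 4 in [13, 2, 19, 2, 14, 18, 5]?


[0:4]: 36
[1:5]: 37
[2:6]: 53
[3:7]: 39

Max: 53 at [2:6]


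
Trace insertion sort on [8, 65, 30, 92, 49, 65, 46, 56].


Initial: [8, 65, 30, 92, 49, 65, 46, 56]
Insert 65: [8, 65, 30, 92, 49, 65, 46, 56]
Insert 30: [8, 30, 65, 92, 49, 65, 46, 56]
Insert 92: [8, 30, 65, 92, 49, 65, 46, 56]
Insert 49: [8, 30, 49, 65, 92, 65, 46, 56]
Insert 65: [8, 30, 49, 65, 65, 92, 46, 56]
Insert 46: [8, 30, 46, 49, 65, 65, 92, 56]
Insert 56: [8, 30, 46, 49, 56, 65, 65, 92]

Sorted: [8, 30, 46, 49, 56, 65, 65, 92]


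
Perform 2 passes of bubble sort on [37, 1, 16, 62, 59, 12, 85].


Initial: [37, 1, 16, 62, 59, 12, 85]
Pass 1: [1, 16, 37, 59, 12, 62, 85] (4 swaps)
Pass 2: [1, 16, 37, 12, 59, 62, 85] (1 swaps)

After 2 passes: [1, 16, 37, 12, 59, 62, 85]


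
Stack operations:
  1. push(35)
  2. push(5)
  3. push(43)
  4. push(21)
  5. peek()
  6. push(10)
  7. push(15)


push(35) -> [35]
push(5) -> [35, 5]
push(43) -> [35, 5, 43]
push(21) -> [35, 5, 43, 21]
peek()->21
push(10) -> [35, 5, 43, 21, 10]
push(15) -> [35, 5, 43, 21, 10, 15]

Final stack: [35, 5, 43, 21, 10, 15]


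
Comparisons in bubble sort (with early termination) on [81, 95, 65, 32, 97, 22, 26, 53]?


Algorithm: bubble sort (with early termination)
Input: [81, 95, 65, 32, 97, 22, 26, 53]
Sorted: [22, 26, 32, 53, 65, 81, 95, 97]

27


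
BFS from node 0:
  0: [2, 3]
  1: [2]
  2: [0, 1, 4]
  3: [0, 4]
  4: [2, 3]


Visit 0, enqueue [2, 3]
Visit 2, enqueue [1, 4]
Visit 3, enqueue []
Visit 1, enqueue []
Visit 4, enqueue []

BFS order: [0, 2, 3, 1, 4]


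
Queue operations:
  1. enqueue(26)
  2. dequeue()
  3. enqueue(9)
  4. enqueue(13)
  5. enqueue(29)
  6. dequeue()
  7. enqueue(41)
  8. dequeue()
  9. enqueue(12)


enqueue(26) -> [26]
dequeue()->26, []
enqueue(9) -> [9]
enqueue(13) -> [9, 13]
enqueue(29) -> [9, 13, 29]
dequeue()->9, [13, 29]
enqueue(41) -> [13, 29, 41]
dequeue()->13, [29, 41]
enqueue(12) -> [29, 41, 12]

Final queue: [29, 41, 12]


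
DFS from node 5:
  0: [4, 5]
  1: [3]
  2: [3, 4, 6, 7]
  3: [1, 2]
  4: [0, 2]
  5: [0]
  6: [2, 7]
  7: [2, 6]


Visit 5, push [0]
Visit 0, push [4]
Visit 4, push [2]
Visit 2, push [7, 6, 3]
Visit 3, push [1]
Visit 1, push []
Visit 6, push [7]
Visit 7, push []

DFS order: [5, 0, 4, 2, 3, 1, 6, 7]


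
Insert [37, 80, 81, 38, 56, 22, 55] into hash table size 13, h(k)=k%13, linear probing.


Insert 37: h=11 -> slot 11
Insert 80: h=2 -> slot 2
Insert 81: h=3 -> slot 3
Insert 38: h=12 -> slot 12
Insert 56: h=4 -> slot 4
Insert 22: h=9 -> slot 9
Insert 55: h=3, 2 probes -> slot 5

Table: [None, None, 80, 81, 56, 55, None, None, None, 22, None, 37, 38]


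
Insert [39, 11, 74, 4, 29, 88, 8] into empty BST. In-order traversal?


Insert 39: root
Insert 11: L from 39
Insert 74: R from 39
Insert 4: L from 39 -> L from 11
Insert 29: L from 39 -> R from 11
Insert 88: R from 39 -> R from 74
Insert 8: L from 39 -> L from 11 -> R from 4

In-order: [4, 8, 11, 29, 39, 74, 88]


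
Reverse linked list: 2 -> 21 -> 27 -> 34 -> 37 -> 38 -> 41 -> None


Step 1: curr=2, set curr.next=prev(None) | reversed so far: 2
Step 2: curr=21, set curr.next=prev(2) | reversed so far: 21 -> 2
Step 3: curr=27, set curr.next=prev(21) | reversed so far: 27 -> 21 -> 2
Step 4: curr=34, set curr.next=prev(27) | reversed so far: 34 -> 27 -> 21 -> 2
Step 5: curr=37, set curr.next=prev(34) | reversed so far: 37 -> 34 -> 27 -> 21 -> 2
Step 6: curr=38, set curr.next=prev(37) | reversed so far: 38 -> 37 -> 34 -> 27 -> 21 -> 2
Step 7: curr=41, set curr.next=prev(38) | reversed so far: 41 -> 38 -> 37 -> 34 -> 27 -> 21 -> 2

41 -> 38 -> 37 -> 34 -> 27 -> 21 -> 2 -> None


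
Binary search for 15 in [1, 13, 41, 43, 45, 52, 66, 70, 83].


Step 1: lo=0, hi=8, mid=4, val=45
Step 2: lo=0, hi=3, mid=1, val=13
Step 3: lo=2, hi=3, mid=2, val=41

Not found


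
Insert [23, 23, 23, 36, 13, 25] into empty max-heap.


Insert 23: [23]
Insert 23: [23, 23]
Insert 23: [23, 23, 23]
Insert 36: [36, 23, 23, 23]
Insert 13: [36, 23, 23, 23, 13]
Insert 25: [36, 23, 25, 23, 13, 23]

Final heap: [36, 23, 25, 23, 13, 23]


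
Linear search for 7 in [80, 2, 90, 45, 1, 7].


i=0: 80!=7
i=1: 2!=7
i=2: 90!=7
i=3: 45!=7
i=4: 1!=7
i=5: 7==7 found!

Found at 5, 6 comps


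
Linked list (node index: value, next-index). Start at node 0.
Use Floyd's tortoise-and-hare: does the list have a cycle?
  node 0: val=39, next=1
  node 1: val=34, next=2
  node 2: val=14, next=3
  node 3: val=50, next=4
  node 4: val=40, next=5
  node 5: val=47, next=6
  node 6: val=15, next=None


Floyd's tortoise (slow, +1) and hare (fast, +2):
  init: slow=0, fast=0
  step 1: slow=1, fast=2
  step 2: slow=2, fast=4
  step 3: slow=3, fast=6
  step 4: fast -> None, no cycle

Cycle: no


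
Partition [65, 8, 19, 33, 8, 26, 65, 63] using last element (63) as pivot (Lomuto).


Pivot: 63
  8 <= 63: swap -> [8, 65, 19, 33, 8, 26, 65, 63]
  19 <= 63: swap -> [8, 19, 65, 33, 8, 26, 65, 63]
  33 <= 63: swap -> [8, 19, 33, 65, 8, 26, 65, 63]
  8 <= 63: swap -> [8, 19, 33, 8, 65, 26, 65, 63]
  26 <= 63: swap -> [8, 19, 33, 8, 26, 65, 65, 63]
Place pivot at 5: [8, 19, 33, 8, 26, 63, 65, 65]

Partitioned: [8, 19, 33, 8, 26, 63, 65, 65]


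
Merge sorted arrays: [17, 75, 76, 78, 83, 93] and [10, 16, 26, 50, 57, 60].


Take 10 from B
Take 16 from B
Take 17 from A
Take 26 from B
Take 50 from B
Take 57 from B
Take 60 from B

Merged: [10, 16, 17, 26, 50, 57, 60, 75, 76, 78, 83, 93]


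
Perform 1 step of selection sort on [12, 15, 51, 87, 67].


Initial: [12, 15, 51, 87, 67]
Step 1: min=12 at 0
  Swap: [12, 15, 51, 87, 67]

After 1 step: [12, 15, 51, 87, 67]


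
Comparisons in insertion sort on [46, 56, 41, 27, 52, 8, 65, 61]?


Algorithm: insertion sort
Input: [46, 56, 41, 27, 52, 8, 65, 61]
Sorted: [8, 27, 41, 46, 52, 56, 61, 65]

16


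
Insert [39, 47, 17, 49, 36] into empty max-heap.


Insert 39: [39]
Insert 47: [47, 39]
Insert 17: [47, 39, 17]
Insert 49: [49, 47, 17, 39]
Insert 36: [49, 47, 17, 39, 36]

Final heap: [49, 47, 17, 39, 36]


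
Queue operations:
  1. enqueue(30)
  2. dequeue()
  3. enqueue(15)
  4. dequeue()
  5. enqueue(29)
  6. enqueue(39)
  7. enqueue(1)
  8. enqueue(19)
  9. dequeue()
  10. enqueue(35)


enqueue(30) -> [30]
dequeue()->30, []
enqueue(15) -> [15]
dequeue()->15, []
enqueue(29) -> [29]
enqueue(39) -> [29, 39]
enqueue(1) -> [29, 39, 1]
enqueue(19) -> [29, 39, 1, 19]
dequeue()->29, [39, 1, 19]
enqueue(35) -> [39, 1, 19, 35]

Final queue: [39, 1, 19, 35]


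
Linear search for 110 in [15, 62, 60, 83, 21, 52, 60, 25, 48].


i=0: 15!=110
i=1: 62!=110
i=2: 60!=110
i=3: 83!=110
i=4: 21!=110
i=5: 52!=110
i=6: 60!=110
i=7: 25!=110
i=8: 48!=110

Not found, 9 comps


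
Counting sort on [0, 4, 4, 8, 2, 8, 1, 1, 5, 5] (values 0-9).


Input: [0, 4, 4, 8, 2, 8, 1, 1, 5, 5]
Counts: [1, 2, 1, 0, 2, 2, 0, 0, 2, 0]

Sorted: [0, 1, 1, 2, 4, 4, 5, 5, 8, 8]


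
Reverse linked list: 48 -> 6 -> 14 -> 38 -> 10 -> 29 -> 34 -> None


Step 1: curr=48, set curr.next=prev(None) | reversed so far: 48
Step 2: curr=6, set curr.next=prev(48) | reversed so far: 6 -> 48
Step 3: curr=14, set curr.next=prev(6) | reversed so far: 14 -> 6 -> 48
Step 4: curr=38, set curr.next=prev(14) | reversed so far: 38 -> 14 -> 6 -> 48
Step 5: curr=10, set curr.next=prev(38) | reversed so far: 10 -> 38 -> 14 -> 6 -> 48
Step 6: curr=29, set curr.next=prev(10) | reversed so far: 29 -> 10 -> 38 -> 14 -> 6 -> 48
Step 7: curr=34, set curr.next=prev(29) | reversed so far: 34 -> 29 -> 10 -> 38 -> 14 -> 6 -> 48

34 -> 29 -> 10 -> 38 -> 14 -> 6 -> 48 -> None


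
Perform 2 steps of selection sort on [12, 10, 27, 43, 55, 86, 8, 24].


Initial: [12, 10, 27, 43, 55, 86, 8, 24]
Step 1: min=8 at 6
  Swap: [8, 10, 27, 43, 55, 86, 12, 24]
Step 2: min=10 at 1
  Swap: [8, 10, 27, 43, 55, 86, 12, 24]

After 2 steps: [8, 10, 27, 43, 55, 86, 12, 24]


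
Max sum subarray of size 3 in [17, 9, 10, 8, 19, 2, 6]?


[0:3]: 36
[1:4]: 27
[2:5]: 37
[3:6]: 29
[4:7]: 27

Max: 37 at [2:5]


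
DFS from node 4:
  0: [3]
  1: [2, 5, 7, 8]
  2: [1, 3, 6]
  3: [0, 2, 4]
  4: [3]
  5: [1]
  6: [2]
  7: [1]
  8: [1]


Visit 4, push [3]
Visit 3, push [2, 0]
Visit 0, push []
Visit 2, push [6, 1]
Visit 1, push [8, 7, 5]
Visit 5, push []
Visit 7, push []
Visit 8, push []
Visit 6, push []

DFS order: [4, 3, 0, 2, 1, 5, 7, 8, 6]


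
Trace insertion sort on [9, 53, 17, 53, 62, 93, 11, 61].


Initial: [9, 53, 17, 53, 62, 93, 11, 61]
Insert 53: [9, 53, 17, 53, 62, 93, 11, 61]
Insert 17: [9, 17, 53, 53, 62, 93, 11, 61]
Insert 53: [9, 17, 53, 53, 62, 93, 11, 61]
Insert 62: [9, 17, 53, 53, 62, 93, 11, 61]
Insert 93: [9, 17, 53, 53, 62, 93, 11, 61]
Insert 11: [9, 11, 17, 53, 53, 62, 93, 61]
Insert 61: [9, 11, 17, 53, 53, 61, 62, 93]

Sorted: [9, 11, 17, 53, 53, 61, 62, 93]


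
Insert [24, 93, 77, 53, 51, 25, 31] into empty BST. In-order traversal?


Insert 24: root
Insert 93: R from 24
Insert 77: R from 24 -> L from 93
Insert 53: R from 24 -> L from 93 -> L from 77
Insert 51: R from 24 -> L from 93 -> L from 77 -> L from 53
Insert 25: R from 24 -> L from 93 -> L from 77 -> L from 53 -> L from 51
Insert 31: R from 24 -> L from 93 -> L from 77 -> L from 53 -> L from 51 -> R from 25

In-order: [24, 25, 31, 51, 53, 77, 93]


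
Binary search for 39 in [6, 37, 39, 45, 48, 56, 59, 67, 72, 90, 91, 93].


Step 1: lo=0, hi=11, mid=5, val=56
Step 2: lo=0, hi=4, mid=2, val=39

Found at index 2


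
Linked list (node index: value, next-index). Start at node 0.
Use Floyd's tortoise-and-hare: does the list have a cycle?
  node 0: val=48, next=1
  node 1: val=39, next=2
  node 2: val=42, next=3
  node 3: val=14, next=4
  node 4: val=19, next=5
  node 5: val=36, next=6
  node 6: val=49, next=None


Floyd's tortoise (slow, +1) and hare (fast, +2):
  init: slow=0, fast=0
  step 1: slow=1, fast=2
  step 2: slow=2, fast=4
  step 3: slow=3, fast=6
  step 4: fast -> None, no cycle

Cycle: no


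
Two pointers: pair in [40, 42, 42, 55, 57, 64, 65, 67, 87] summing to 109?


lo=0(40)+hi=8(87)=127
lo=0(40)+hi=7(67)=107
lo=1(42)+hi=7(67)=109

Yes: 42+67=109


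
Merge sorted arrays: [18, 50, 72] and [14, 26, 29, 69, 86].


Take 14 from B
Take 18 from A
Take 26 from B
Take 29 from B
Take 50 from A
Take 69 from B
Take 72 from A

Merged: [14, 18, 26, 29, 50, 69, 72, 86]


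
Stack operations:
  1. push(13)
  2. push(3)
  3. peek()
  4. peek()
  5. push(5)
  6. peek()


push(13) -> [13]
push(3) -> [13, 3]
peek()->3
peek()->3
push(5) -> [13, 3, 5]
peek()->5

Final stack: [13, 3, 5]


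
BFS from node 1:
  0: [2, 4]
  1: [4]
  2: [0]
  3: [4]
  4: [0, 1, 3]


Visit 1, enqueue [4]
Visit 4, enqueue [0, 3]
Visit 0, enqueue [2]
Visit 3, enqueue []
Visit 2, enqueue []

BFS order: [1, 4, 0, 3, 2]


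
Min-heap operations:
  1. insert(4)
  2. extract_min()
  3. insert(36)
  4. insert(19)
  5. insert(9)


insert(4) -> [4]
extract_min()->4, []
insert(36) -> [36]
insert(19) -> [19, 36]
insert(9) -> [9, 36, 19]

Final heap: [9, 36, 19]


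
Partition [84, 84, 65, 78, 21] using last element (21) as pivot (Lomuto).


Pivot: 21
Place pivot at 0: [21, 84, 65, 78, 84]

Partitioned: [21, 84, 65, 78, 84]


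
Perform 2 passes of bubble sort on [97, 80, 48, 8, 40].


Initial: [97, 80, 48, 8, 40]
Pass 1: [80, 48, 8, 40, 97] (4 swaps)
Pass 2: [48, 8, 40, 80, 97] (3 swaps)

After 2 passes: [48, 8, 40, 80, 97]


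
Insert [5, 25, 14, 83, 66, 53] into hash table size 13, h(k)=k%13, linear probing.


Insert 5: h=5 -> slot 5
Insert 25: h=12 -> slot 12
Insert 14: h=1 -> slot 1
Insert 83: h=5, 1 probes -> slot 6
Insert 66: h=1, 1 probes -> slot 2
Insert 53: h=1, 2 probes -> slot 3

Table: [None, 14, 66, 53, None, 5, 83, None, None, None, None, None, 25]


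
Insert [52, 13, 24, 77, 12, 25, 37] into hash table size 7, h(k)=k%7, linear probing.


Insert 52: h=3 -> slot 3
Insert 13: h=6 -> slot 6
Insert 24: h=3, 1 probes -> slot 4
Insert 77: h=0 -> slot 0
Insert 12: h=5 -> slot 5
Insert 25: h=4, 4 probes -> slot 1
Insert 37: h=2 -> slot 2

Table: [77, 25, 37, 52, 24, 12, 13]


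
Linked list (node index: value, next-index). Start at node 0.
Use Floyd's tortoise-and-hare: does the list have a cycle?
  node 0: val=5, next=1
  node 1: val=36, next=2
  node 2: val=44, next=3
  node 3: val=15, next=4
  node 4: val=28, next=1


Floyd's tortoise (slow, +1) and hare (fast, +2):
  init: slow=0, fast=0
  step 1: slow=1, fast=2
  step 2: slow=2, fast=4
  step 3: slow=3, fast=2
  step 4: slow=4, fast=4
  slow == fast at node 4: cycle detected

Cycle: yes


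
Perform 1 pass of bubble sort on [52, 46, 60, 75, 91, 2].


Initial: [52, 46, 60, 75, 91, 2]
Pass 1: [46, 52, 60, 75, 2, 91] (2 swaps)

After 1 pass: [46, 52, 60, 75, 2, 91]


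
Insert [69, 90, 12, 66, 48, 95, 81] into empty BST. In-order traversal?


Insert 69: root
Insert 90: R from 69
Insert 12: L from 69
Insert 66: L from 69 -> R from 12
Insert 48: L from 69 -> R from 12 -> L from 66
Insert 95: R from 69 -> R from 90
Insert 81: R from 69 -> L from 90

In-order: [12, 48, 66, 69, 81, 90, 95]


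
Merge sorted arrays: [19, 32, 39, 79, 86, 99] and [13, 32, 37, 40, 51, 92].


Take 13 from B
Take 19 from A
Take 32 from A
Take 32 from B
Take 37 from B
Take 39 from A
Take 40 from B
Take 51 from B
Take 79 from A
Take 86 from A
Take 92 from B

Merged: [13, 19, 32, 32, 37, 39, 40, 51, 79, 86, 92, 99]


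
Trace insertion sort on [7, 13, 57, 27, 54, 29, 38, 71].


Initial: [7, 13, 57, 27, 54, 29, 38, 71]
Insert 13: [7, 13, 57, 27, 54, 29, 38, 71]
Insert 57: [7, 13, 57, 27, 54, 29, 38, 71]
Insert 27: [7, 13, 27, 57, 54, 29, 38, 71]
Insert 54: [7, 13, 27, 54, 57, 29, 38, 71]
Insert 29: [7, 13, 27, 29, 54, 57, 38, 71]
Insert 38: [7, 13, 27, 29, 38, 54, 57, 71]
Insert 71: [7, 13, 27, 29, 38, 54, 57, 71]

Sorted: [7, 13, 27, 29, 38, 54, 57, 71]


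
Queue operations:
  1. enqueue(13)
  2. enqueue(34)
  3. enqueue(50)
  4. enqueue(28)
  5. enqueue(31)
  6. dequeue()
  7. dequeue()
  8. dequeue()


enqueue(13) -> [13]
enqueue(34) -> [13, 34]
enqueue(50) -> [13, 34, 50]
enqueue(28) -> [13, 34, 50, 28]
enqueue(31) -> [13, 34, 50, 28, 31]
dequeue()->13, [34, 50, 28, 31]
dequeue()->34, [50, 28, 31]
dequeue()->50, [28, 31]

Final queue: [28, 31]


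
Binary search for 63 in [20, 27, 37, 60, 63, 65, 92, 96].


Step 1: lo=0, hi=7, mid=3, val=60
Step 2: lo=4, hi=7, mid=5, val=65
Step 3: lo=4, hi=4, mid=4, val=63

Found at index 4


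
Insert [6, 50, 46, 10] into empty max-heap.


Insert 6: [6]
Insert 50: [50, 6]
Insert 46: [50, 6, 46]
Insert 10: [50, 10, 46, 6]

Final heap: [50, 10, 46, 6]


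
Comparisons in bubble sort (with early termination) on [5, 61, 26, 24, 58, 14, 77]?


Algorithm: bubble sort (with early termination)
Input: [5, 61, 26, 24, 58, 14, 77]
Sorted: [5, 14, 24, 26, 58, 61, 77]

20


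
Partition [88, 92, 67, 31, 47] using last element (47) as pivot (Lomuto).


Pivot: 47
  31 <= 47: swap -> [31, 92, 67, 88, 47]
Place pivot at 1: [31, 47, 67, 88, 92]

Partitioned: [31, 47, 67, 88, 92]


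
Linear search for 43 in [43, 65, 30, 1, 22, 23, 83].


i=0: 43==43 found!

Found at 0, 1 comps


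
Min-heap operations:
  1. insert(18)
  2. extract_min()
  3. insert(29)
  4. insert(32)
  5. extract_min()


insert(18) -> [18]
extract_min()->18, []
insert(29) -> [29]
insert(32) -> [29, 32]
extract_min()->29, [32]

Final heap: [32]


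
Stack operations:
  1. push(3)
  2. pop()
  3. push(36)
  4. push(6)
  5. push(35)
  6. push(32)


push(3) -> [3]
pop()->3, []
push(36) -> [36]
push(6) -> [36, 6]
push(35) -> [36, 6, 35]
push(32) -> [36, 6, 35, 32]

Final stack: [36, 6, 35, 32]


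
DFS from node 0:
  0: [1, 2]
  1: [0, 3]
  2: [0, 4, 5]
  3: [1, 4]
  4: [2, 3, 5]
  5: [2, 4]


Visit 0, push [2, 1]
Visit 1, push [3]
Visit 3, push [4]
Visit 4, push [5, 2]
Visit 2, push [5]
Visit 5, push []

DFS order: [0, 1, 3, 4, 2, 5]


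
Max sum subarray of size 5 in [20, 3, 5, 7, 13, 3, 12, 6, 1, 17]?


[0:5]: 48
[1:6]: 31
[2:7]: 40
[3:8]: 41
[4:9]: 35
[5:10]: 39

Max: 48 at [0:5]


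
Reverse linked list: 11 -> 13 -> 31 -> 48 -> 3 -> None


Step 1: curr=11, set curr.next=prev(None) | reversed so far: 11
Step 2: curr=13, set curr.next=prev(11) | reversed so far: 13 -> 11
Step 3: curr=31, set curr.next=prev(13) | reversed so far: 31 -> 13 -> 11
Step 4: curr=48, set curr.next=prev(31) | reversed so far: 48 -> 31 -> 13 -> 11
Step 5: curr=3, set curr.next=prev(48) | reversed so far: 3 -> 48 -> 31 -> 13 -> 11

3 -> 48 -> 31 -> 13 -> 11 -> None


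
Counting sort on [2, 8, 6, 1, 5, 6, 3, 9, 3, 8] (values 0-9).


Input: [2, 8, 6, 1, 5, 6, 3, 9, 3, 8]
Counts: [0, 1, 1, 2, 0, 1, 2, 0, 2, 1]

Sorted: [1, 2, 3, 3, 5, 6, 6, 8, 8, 9]


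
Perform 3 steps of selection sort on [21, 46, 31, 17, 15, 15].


Initial: [21, 46, 31, 17, 15, 15]
Step 1: min=15 at 4
  Swap: [15, 46, 31, 17, 21, 15]
Step 2: min=15 at 5
  Swap: [15, 15, 31, 17, 21, 46]
Step 3: min=17 at 3
  Swap: [15, 15, 17, 31, 21, 46]

After 3 steps: [15, 15, 17, 31, 21, 46]


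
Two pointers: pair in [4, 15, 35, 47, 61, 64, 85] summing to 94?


lo=0(4)+hi=6(85)=89
lo=1(15)+hi=6(85)=100
lo=1(15)+hi=5(64)=79
lo=2(35)+hi=5(64)=99
lo=2(35)+hi=4(61)=96
lo=2(35)+hi=3(47)=82

No pair found


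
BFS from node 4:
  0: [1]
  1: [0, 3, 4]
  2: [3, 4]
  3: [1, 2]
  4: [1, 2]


Visit 4, enqueue [1, 2]
Visit 1, enqueue [0, 3]
Visit 2, enqueue []
Visit 0, enqueue []
Visit 3, enqueue []

BFS order: [4, 1, 2, 0, 3]


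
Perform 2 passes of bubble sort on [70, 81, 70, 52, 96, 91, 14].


Initial: [70, 81, 70, 52, 96, 91, 14]
Pass 1: [70, 70, 52, 81, 91, 14, 96] (4 swaps)
Pass 2: [70, 52, 70, 81, 14, 91, 96] (2 swaps)

After 2 passes: [70, 52, 70, 81, 14, 91, 96]


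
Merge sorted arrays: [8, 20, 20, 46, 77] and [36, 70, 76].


Take 8 from A
Take 20 from A
Take 20 from A
Take 36 from B
Take 46 from A
Take 70 from B
Take 76 from B

Merged: [8, 20, 20, 36, 46, 70, 76, 77]


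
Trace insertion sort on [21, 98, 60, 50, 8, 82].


Initial: [21, 98, 60, 50, 8, 82]
Insert 98: [21, 98, 60, 50, 8, 82]
Insert 60: [21, 60, 98, 50, 8, 82]
Insert 50: [21, 50, 60, 98, 8, 82]
Insert 8: [8, 21, 50, 60, 98, 82]
Insert 82: [8, 21, 50, 60, 82, 98]

Sorted: [8, 21, 50, 60, 82, 98]


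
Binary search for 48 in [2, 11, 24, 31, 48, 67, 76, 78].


Step 1: lo=0, hi=7, mid=3, val=31
Step 2: lo=4, hi=7, mid=5, val=67
Step 3: lo=4, hi=4, mid=4, val=48

Found at index 4


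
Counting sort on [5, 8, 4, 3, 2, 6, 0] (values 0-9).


Input: [5, 8, 4, 3, 2, 6, 0]
Counts: [1, 0, 1, 1, 1, 1, 1, 0, 1, 0]

Sorted: [0, 2, 3, 4, 5, 6, 8]


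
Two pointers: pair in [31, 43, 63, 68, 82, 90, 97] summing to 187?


lo=0(31)+hi=6(97)=128
lo=1(43)+hi=6(97)=140
lo=2(63)+hi=6(97)=160
lo=3(68)+hi=6(97)=165
lo=4(82)+hi=6(97)=179
lo=5(90)+hi=6(97)=187

Yes: 90+97=187


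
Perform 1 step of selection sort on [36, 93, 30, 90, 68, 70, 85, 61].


Initial: [36, 93, 30, 90, 68, 70, 85, 61]
Step 1: min=30 at 2
  Swap: [30, 93, 36, 90, 68, 70, 85, 61]

After 1 step: [30, 93, 36, 90, 68, 70, 85, 61]


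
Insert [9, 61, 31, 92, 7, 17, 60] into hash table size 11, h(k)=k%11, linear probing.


Insert 9: h=9 -> slot 9
Insert 61: h=6 -> slot 6
Insert 31: h=9, 1 probes -> slot 10
Insert 92: h=4 -> slot 4
Insert 7: h=7 -> slot 7
Insert 17: h=6, 2 probes -> slot 8
Insert 60: h=5 -> slot 5

Table: [None, None, None, None, 92, 60, 61, 7, 17, 9, 31]


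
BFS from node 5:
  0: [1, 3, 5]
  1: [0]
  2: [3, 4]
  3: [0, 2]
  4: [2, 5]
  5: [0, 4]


Visit 5, enqueue [0, 4]
Visit 0, enqueue [1, 3]
Visit 4, enqueue [2]
Visit 1, enqueue []
Visit 3, enqueue []
Visit 2, enqueue []

BFS order: [5, 0, 4, 1, 3, 2]


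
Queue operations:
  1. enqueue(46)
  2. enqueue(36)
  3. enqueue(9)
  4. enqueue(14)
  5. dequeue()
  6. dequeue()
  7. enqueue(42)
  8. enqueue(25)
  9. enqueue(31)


enqueue(46) -> [46]
enqueue(36) -> [46, 36]
enqueue(9) -> [46, 36, 9]
enqueue(14) -> [46, 36, 9, 14]
dequeue()->46, [36, 9, 14]
dequeue()->36, [9, 14]
enqueue(42) -> [9, 14, 42]
enqueue(25) -> [9, 14, 42, 25]
enqueue(31) -> [9, 14, 42, 25, 31]

Final queue: [9, 14, 42, 25, 31]


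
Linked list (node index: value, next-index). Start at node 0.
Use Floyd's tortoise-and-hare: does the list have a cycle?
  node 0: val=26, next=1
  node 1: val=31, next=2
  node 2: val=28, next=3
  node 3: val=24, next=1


Floyd's tortoise (slow, +1) and hare (fast, +2):
  init: slow=0, fast=0
  step 1: slow=1, fast=2
  step 2: slow=2, fast=1
  step 3: slow=3, fast=3
  slow == fast at node 3: cycle detected

Cycle: yes


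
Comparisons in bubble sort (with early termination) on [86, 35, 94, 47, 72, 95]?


Algorithm: bubble sort (with early termination)
Input: [86, 35, 94, 47, 72, 95]
Sorted: [35, 47, 72, 86, 94, 95]

12


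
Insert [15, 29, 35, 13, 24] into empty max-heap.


Insert 15: [15]
Insert 29: [29, 15]
Insert 35: [35, 15, 29]
Insert 13: [35, 15, 29, 13]
Insert 24: [35, 24, 29, 13, 15]

Final heap: [35, 24, 29, 13, 15]


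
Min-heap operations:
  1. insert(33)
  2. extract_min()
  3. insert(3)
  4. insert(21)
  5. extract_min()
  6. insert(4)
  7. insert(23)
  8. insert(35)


insert(33) -> [33]
extract_min()->33, []
insert(3) -> [3]
insert(21) -> [3, 21]
extract_min()->3, [21]
insert(4) -> [4, 21]
insert(23) -> [4, 21, 23]
insert(35) -> [4, 21, 23, 35]

Final heap: [4, 21, 23, 35]


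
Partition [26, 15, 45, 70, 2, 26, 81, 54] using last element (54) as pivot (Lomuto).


Pivot: 54
  26 <= 54: advance i (no swap)
  15 <= 54: advance i (no swap)
  45 <= 54: advance i (no swap)
  2 <= 54: swap -> [26, 15, 45, 2, 70, 26, 81, 54]
  26 <= 54: swap -> [26, 15, 45, 2, 26, 70, 81, 54]
Place pivot at 5: [26, 15, 45, 2, 26, 54, 81, 70]

Partitioned: [26, 15, 45, 2, 26, 54, 81, 70]


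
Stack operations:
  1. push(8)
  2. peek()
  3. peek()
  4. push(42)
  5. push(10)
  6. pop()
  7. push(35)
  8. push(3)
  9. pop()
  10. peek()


push(8) -> [8]
peek()->8
peek()->8
push(42) -> [8, 42]
push(10) -> [8, 42, 10]
pop()->10, [8, 42]
push(35) -> [8, 42, 35]
push(3) -> [8, 42, 35, 3]
pop()->3, [8, 42, 35]
peek()->35

Final stack: [8, 42, 35]


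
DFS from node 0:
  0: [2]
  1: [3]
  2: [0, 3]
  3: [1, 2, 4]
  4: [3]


Visit 0, push [2]
Visit 2, push [3]
Visit 3, push [4, 1]
Visit 1, push []
Visit 4, push []

DFS order: [0, 2, 3, 1, 4]


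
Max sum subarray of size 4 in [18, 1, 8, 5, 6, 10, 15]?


[0:4]: 32
[1:5]: 20
[2:6]: 29
[3:7]: 36

Max: 36 at [3:7]


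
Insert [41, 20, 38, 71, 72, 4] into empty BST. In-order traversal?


Insert 41: root
Insert 20: L from 41
Insert 38: L from 41 -> R from 20
Insert 71: R from 41
Insert 72: R from 41 -> R from 71
Insert 4: L from 41 -> L from 20

In-order: [4, 20, 38, 41, 71, 72]


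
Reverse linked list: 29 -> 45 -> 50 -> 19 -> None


Step 1: curr=29, set curr.next=prev(None) | reversed so far: 29
Step 2: curr=45, set curr.next=prev(29) | reversed so far: 45 -> 29
Step 3: curr=50, set curr.next=prev(45) | reversed so far: 50 -> 45 -> 29
Step 4: curr=19, set curr.next=prev(50) | reversed so far: 19 -> 50 -> 45 -> 29

19 -> 50 -> 45 -> 29 -> None


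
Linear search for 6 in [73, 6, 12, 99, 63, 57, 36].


i=0: 73!=6
i=1: 6==6 found!

Found at 1, 2 comps


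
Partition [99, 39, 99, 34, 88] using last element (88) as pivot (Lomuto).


Pivot: 88
  39 <= 88: swap -> [39, 99, 99, 34, 88]
  34 <= 88: swap -> [39, 34, 99, 99, 88]
Place pivot at 2: [39, 34, 88, 99, 99]

Partitioned: [39, 34, 88, 99, 99]


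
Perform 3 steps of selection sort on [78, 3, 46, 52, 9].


Initial: [78, 3, 46, 52, 9]
Step 1: min=3 at 1
  Swap: [3, 78, 46, 52, 9]
Step 2: min=9 at 4
  Swap: [3, 9, 46, 52, 78]
Step 3: min=46 at 2
  Swap: [3, 9, 46, 52, 78]

After 3 steps: [3, 9, 46, 52, 78]


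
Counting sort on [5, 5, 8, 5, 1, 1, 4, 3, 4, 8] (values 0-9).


Input: [5, 5, 8, 5, 1, 1, 4, 3, 4, 8]
Counts: [0, 2, 0, 1, 2, 3, 0, 0, 2, 0]

Sorted: [1, 1, 3, 4, 4, 5, 5, 5, 8, 8]


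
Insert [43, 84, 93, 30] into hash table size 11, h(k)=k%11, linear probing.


Insert 43: h=10 -> slot 10
Insert 84: h=7 -> slot 7
Insert 93: h=5 -> slot 5
Insert 30: h=8 -> slot 8

Table: [None, None, None, None, None, 93, None, 84, 30, None, 43]


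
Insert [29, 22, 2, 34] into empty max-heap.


Insert 29: [29]
Insert 22: [29, 22]
Insert 2: [29, 22, 2]
Insert 34: [34, 29, 2, 22]

Final heap: [34, 29, 2, 22]


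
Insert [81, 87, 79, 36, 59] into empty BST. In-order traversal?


Insert 81: root
Insert 87: R from 81
Insert 79: L from 81
Insert 36: L from 81 -> L from 79
Insert 59: L from 81 -> L from 79 -> R from 36

In-order: [36, 59, 79, 81, 87]


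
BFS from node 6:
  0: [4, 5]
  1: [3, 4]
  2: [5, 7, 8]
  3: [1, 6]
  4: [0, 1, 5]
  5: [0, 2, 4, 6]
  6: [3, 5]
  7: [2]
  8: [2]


Visit 6, enqueue [3, 5]
Visit 3, enqueue [1]
Visit 5, enqueue [0, 2, 4]
Visit 1, enqueue []
Visit 0, enqueue []
Visit 2, enqueue [7, 8]
Visit 4, enqueue []
Visit 7, enqueue []
Visit 8, enqueue []

BFS order: [6, 3, 5, 1, 0, 2, 4, 7, 8]


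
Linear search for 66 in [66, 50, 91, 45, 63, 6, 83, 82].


i=0: 66==66 found!

Found at 0, 1 comps


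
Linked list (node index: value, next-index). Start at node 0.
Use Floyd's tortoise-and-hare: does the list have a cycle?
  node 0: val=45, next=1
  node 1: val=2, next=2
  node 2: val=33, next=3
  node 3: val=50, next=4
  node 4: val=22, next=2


Floyd's tortoise (slow, +1) and hare (fast, +2):
  init: slow=0, fast=0
  step 1: slow=1, fast=2
  step 2: slow=2, fast=4
  step 3: slow=3, fast=3
  slow == fast at node 3: cycle detected

Cycle: yes


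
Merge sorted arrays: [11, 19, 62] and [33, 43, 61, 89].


Take 11 from A
Take 19 from A
Take 33 from B
Take 43 from B
Take 61 from B
Take 62 from A

Merged: [11, 19, 33, 43, 61, 62, 89]


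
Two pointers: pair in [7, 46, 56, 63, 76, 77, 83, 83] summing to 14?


lo=0(7)+hi=7(83)=90
lo=0(7)+hi=6(83)=90
lo=0(7)+hi=5(77)=84
lo=0(7)+hi=4(76)=83
lo=0(7)+hi=3(63)=70
lo=0(7)+hi=2(56)=63
lo=0(7)+hi=1(46)=53

No pair found


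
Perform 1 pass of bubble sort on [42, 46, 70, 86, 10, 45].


Initial: [42, 46, 70, 86, 10, 45]
Pass 1: [42, 46, 70, 10, 45, 86] (2 swaps)

After 1 pass: [42, 46, 70, 10, 45, 86]


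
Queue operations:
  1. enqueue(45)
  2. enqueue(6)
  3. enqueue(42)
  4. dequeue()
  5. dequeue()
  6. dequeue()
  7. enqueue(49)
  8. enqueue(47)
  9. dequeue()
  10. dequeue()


enqueue(45) -> [45]
enqueue(6) -> [45, 6]
enqueue(42) -> [45, 6, 42]
dequeue()->45, [6, 42]
dequeue()->6, [42]
dequeue()->42, []
enqueue(49) -> [49]
enqueue(47) -> [49, 47]
dequeue()->49, [47]
dequeue()->47, []

Final queue: []


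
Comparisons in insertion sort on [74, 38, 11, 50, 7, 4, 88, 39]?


Algorithm: insertion sort
Input: [74, 38, 11, 50, 7, 4, 88, 39]
Sorted: [4, 7, 11, 38, 39, 50, 74, 88]

19


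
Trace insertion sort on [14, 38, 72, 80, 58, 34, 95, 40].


Initial: [14, 38, 72, 80, 58, 34, 95, 40]
Insert 38: [14, 38, 72, 80, 58, 34, 95, 40]
Insert 72: [14, 38, 72, 80, 58, 34, 95, 40]
Insert 80: [14, 38, 72, 80, 58, 34, 95, 40]
Insert 58: [14, 38, 58, 72, 80, 34, 95, 40]
Insert 34: [14, 34, 38, 58, 72, 80, 95, 40]
Insert 95: [14, 34, 38, 58, 72, 80, 95, 40]
Insert 40: [14, 34, 38, 40, 58, 72, 80, 95]

Sorted: [14, 34, 38, 40, 58, 72, 80, 95]


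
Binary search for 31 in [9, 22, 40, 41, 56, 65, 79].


Step 1: lo=0, hi=6, mid=3, val=41
Step 2: lo=0, hi=2, mid=1, val=22
Step 3: lo=2, hi=2, mid=2, val=40

Not found


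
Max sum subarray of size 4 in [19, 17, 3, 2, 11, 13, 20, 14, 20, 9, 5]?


[0:4]: 41
[1:5]: 33
[2:6]: 29
[3:7]: 46
[4:8]: 58
[5:9]: 67
[6:10]: 63
[7:11]: 48

Max: 67 at [5:9]


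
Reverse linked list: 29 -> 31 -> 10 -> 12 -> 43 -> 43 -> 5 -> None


Step 1: curr=29, set curr.next=prev(None) | reversed so far: 29
Step 2: curr=31, set curr.next=prev(29) | reversed so far: 31 -> 29
Step 3: curr=10, set curr.next=prev(31) | reversed so far: 10 -> 31 -> 29
Step 4: curr=12, set curr.next=prev(10) | reversed so far: 12 -> 10 -> 31 -> 29
Step 5: curr=43, set curr.next=prev(12) | reversed so far: 43 -> 12 -> 10 -> 31 -> 29
Step 6: curr=43, set curr.next=prev(43) | reversed so far: 43 -> 43 -> 12 -> 10 -> 31 -> 29
Step 7: curr=5, set curr.next=prev(43) | reversed so far: 5 -> 43 -> 43 -> 12 -> 10 -> 31 -> 29

5 -> 43 -> 43 -> 12 -> 10 -> 31 -> 29 -> None


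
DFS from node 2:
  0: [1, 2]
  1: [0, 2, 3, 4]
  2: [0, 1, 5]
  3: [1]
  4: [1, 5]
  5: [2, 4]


Visit 2, push [5, 1, 0]
Visit 0, push [1]
Visit 1, push [4, 3]
Visit 3, push []
Visit 4, push [5]
Visit 5, push []

DFS order: [2, 0, 1, 3, 4, 5]


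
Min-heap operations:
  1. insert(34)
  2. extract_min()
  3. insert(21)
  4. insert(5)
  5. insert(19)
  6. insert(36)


insert(34) -> [34]
extract_min()->34, []
insert(21) -> [21]
insert(5) -> [5, 21]
insert(19) -> [5, 21, 19]
insert(36) -> [5, 21, 19, 36]

Final heap: [5, 21, 19, 36]


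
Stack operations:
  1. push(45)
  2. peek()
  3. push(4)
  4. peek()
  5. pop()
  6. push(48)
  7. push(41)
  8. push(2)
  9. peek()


push(45) -> [45]
peek()->45
push(4) -> [45, 4]
peek()->4
pop()->4, [45]
push(48) -> [45, 48]
push(41) -> [45, 48, 41]
push(2) -> [45, 48, 41, 2]
peek()->2

Final stack: [45, 48, 41, 2]


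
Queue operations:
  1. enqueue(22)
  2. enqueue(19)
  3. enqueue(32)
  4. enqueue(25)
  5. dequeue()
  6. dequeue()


enqueue(22) -> [22]
enqueue(19) -> [22, 19]
enqueue(32) -> [22, 19, 32]
enqueue(25) -> [22, 19, 32, 25]
dequeue()->22, [19, 32, 25]
dequeue()->19, [32, 25]

Final queue: [32, 25]


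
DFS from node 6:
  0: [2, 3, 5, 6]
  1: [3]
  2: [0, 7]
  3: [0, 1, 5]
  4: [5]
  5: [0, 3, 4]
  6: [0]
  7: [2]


Visit 6, push [0]
Visit 0, push [5, 3, 2]
Visit 2, push [7]
Visit 7, push []
Visit 3, push [5, 1]
Visit 1, push []
Visit 5, push [4]
Visit 4, push []

DFS order: [6, 0, 2, 7, 3, 1, 5, 4]


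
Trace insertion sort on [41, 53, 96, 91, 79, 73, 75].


Initial: [41, 53, 96, 91, 79, 73, 75]
Insert 53: [41, 53, 96, 91, 79, 73, 75]
Insert 96: [41, 53, 96, 91, 79, 73, 75]
Insert 91: [41, 53, 91, 96, 79, 73, 75]
Insert 79: [41, 53, 79, 91, 96, 73, 75]
Insert 73: [41, 53, 73, 79, 91, 96, 75]
Insert 75: [41, 53, 73, 75, 79, 91, 96]

Sorted: [41, 53, 73, 75, 79, 91, 96]


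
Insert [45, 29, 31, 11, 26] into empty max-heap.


Insert 45: [45]
Insert 29: [45, 29]
Insert 31: [45, 29, 31]
Insert 11: [45, 29, 31, 11]
Insert 26: [45, 29, 31, 11, 26]

Final heap: [45, 29, 31, 11, 26]


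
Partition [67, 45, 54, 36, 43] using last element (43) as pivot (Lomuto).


Pivot: 43
  36 <= 43: swap -> [36, 45, 54, 67, 43]
Place pivot at 1: [36, 43, 54, 67, 45]

Partitioned: [36, 43, 54, 67, 45]


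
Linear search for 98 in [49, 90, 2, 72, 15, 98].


i=0: 49!=98
i=1: 90!=98
i=2: 2!=98
i=3: 72!=98
i=4: 15!=98
i=5: 98==98 found!

Found at 5, 6 comps


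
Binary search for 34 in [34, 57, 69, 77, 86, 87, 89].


Step 1: lo=0, hi=6, mid=3, val=77
Step 2: lo=0, hi=2, mid=1, val=57
Step 3: lo=0, hi=0, mid=0, val=34

Found at index 0


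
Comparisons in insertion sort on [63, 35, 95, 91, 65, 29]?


Algorithm: insertion sort
Input: [63, 35, 95, 91, 65, 29]
Sorted: [29, 35, 63, 65, 91, 95]

12


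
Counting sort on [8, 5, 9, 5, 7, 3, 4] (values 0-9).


Input: [8, 5, 9, 5, 7, 3, 4]
Counts: [0, 0, 0, 1, 1, 2, 0, 1, 1, 1]

Sorted: [3, 4, 5, 5, 7, 8, 9]


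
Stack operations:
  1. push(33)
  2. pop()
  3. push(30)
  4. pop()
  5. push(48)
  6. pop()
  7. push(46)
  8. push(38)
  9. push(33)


push(33) -> [33]
pop()->33, []
push(30) -> [30]
pop()->30, []
push(48) -> [48]
pop()->48, []
push(46) -> [46]
push(38) -> [46, 38]
push(33) -> [46, 38, 33]

Final stack: [46, 38, 33]


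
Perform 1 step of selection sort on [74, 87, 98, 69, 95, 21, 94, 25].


Initial: [74, 87, 98, 69, 95, 21, 94, 25]
Step 1: min=21 at 5
  Swap: [21, 87, 98, 69, 95, 74, 94, 25]

After 1 step: [21, 87, 98, 69, 95, 74, 94, 25]


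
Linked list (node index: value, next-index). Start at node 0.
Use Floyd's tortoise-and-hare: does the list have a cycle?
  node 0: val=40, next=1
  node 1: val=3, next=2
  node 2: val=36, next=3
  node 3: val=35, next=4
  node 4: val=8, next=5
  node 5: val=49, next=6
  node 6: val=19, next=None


Floyd's tortoise (slow, +1) and hare (fast, +2):
  init: slow=0, fast=0
  step 1: slow=1, fast=2
  step 2: slow=2, fast=4
  step 3: slow=3, fast=6
  step 4: fast -> None, no cycle

Cycle: no


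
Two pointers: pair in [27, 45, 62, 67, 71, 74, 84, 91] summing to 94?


lo=0(27)+hi=7(91)=118
lo=0(27)+hi=6(84)=111
lo=0(27)+hi=5(74)=101
lo=0(27)+hi=4(71)=98
lo=0(27)+hi=3(67)=94

Yes: 27+67=94


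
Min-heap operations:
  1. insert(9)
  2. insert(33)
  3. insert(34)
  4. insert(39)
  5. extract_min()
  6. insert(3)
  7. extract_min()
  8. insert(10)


insert(9) -> [9]
insert(33) -> [9, 33]
insert(34) -> [9, 33, 34]
insert(39) -> [9, 33, 34, 39]
extract_min()->9, [33, 39, 34]
insert(3) -> [3, 33, 34, 39]
extract_min()->3, [33, 39, 34]
insert(10) -> [10, 33, 34, 39]

Final heap: [10, 33, 34, 39]


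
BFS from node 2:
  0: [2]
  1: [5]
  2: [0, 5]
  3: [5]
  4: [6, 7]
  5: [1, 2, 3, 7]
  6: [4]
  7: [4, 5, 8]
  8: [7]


Visit 2, enqueue [0, 5]
Visit 0, enqueue []
Visit 5, enqueue [1, 3, 7]
Visit 1, enqueue []
Visit 3, enqueue []
Visit 7, enqueue [4, 8]
Visit 4, enqueue [6]
Visit 8, enqueue []
Visit 6, enqueue []

BFS order: [2, 0, 5, 1, 3, 7, 4, 8, 6]


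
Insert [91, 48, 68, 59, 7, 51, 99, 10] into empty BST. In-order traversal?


Insert 91: root
Insert 48: L from 91
Insert 68: L from 91 -> R from 48
Insert 59: L from 91 -> R from 48 -> L from 68
Insert 7: L from 91 -> L from 48
Insert 51: L from 91 -> R from 48 -> L from 68 -> L from 59
Insert 99: R from 91
Insert 10: L from 91 -> L from 48 -> R from 7

In-order: [7, 10, 48, 51, 59, 68, 91, 99]


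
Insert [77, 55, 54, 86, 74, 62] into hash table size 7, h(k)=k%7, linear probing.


Insert 77: h=0 -> slot 0
Insert 55: h=6 -> slot 6
Insert 54: h=5 -> slot 5
Insert 86: h=2 -> slot 2
Insert 74: h=4 -> slot 4
Insert 62: h=6, 2 probes -> slot 1

Table: [77, 62, 86, None, 74, 54, 55]


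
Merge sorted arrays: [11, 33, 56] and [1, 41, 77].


Take 1 from B
Take 11 from A
Take 33 from A
Take 41 from B
Take 56 from A

Merged: [1, 11, 33, 41, 56, 77]


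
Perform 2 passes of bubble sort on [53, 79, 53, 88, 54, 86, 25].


Initial: [53, 79, 53, 88, 54, 86, 25]
Pass 1: [53, 53, 79, 54, 86, 25, 88] (4 swaps)
Pass 2: [53, 53, 54, 79, 25, 86, 88] (2 swaps)

After 2 passes: [53, 53, 54, 79, 25, 86, 88]


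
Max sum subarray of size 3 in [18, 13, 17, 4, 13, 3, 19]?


[0:3]: 48
[1:4]: 34
[2:5]: 34
[3:6]: 20
[4:7]: 35

Max: 48 at [0:3]


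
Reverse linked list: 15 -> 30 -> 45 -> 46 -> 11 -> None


Step 1: curr=15, set curr.next=prev(None) | reversed so far: 15
Step 2: curr=30, set curr.next=prev(15) | reversed so far: 30 -> 15
Step 3: curr=45, set curr.next=prev(30) | reversed so far: 45 -> 30 -> 15
Step 4: curr=46, set curr.next=prev(45) | reversed so far: 46 -> 45 -> 30 -> 15
Step 5: curr=11, set curr.next=prev(46) | reversed so far: 11 -> 46 -> 45 -> 30 -> 15

11 -> 46 -> 45 -> 30 -> 15 -> None


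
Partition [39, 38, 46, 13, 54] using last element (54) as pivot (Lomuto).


Pivot: 54
  39 <= 54: advance i (no swap)
  38 <= 54: advance i (no swap)
  46 <= 54: advance i (no swap)
  13 <= 54: advance i (no swap)
Place pivot at 4: [39, 38, 46, 13, 54]

Partitioned: [39, 38, 46, 13, 54]


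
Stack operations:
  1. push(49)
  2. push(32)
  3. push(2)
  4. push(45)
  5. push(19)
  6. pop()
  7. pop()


push(49) -> [49]
push(32) -> [49, 32]
push(2) -> [49, 32, 2]
push(45) -> [49, 32, 2, 45]
push(19) -> [49, 32, 2, 45, 19]
pop()->19, [49, 32, 2, 45]
pop()->45, [49, 32, 2]

Final stack: [49, 32, 2]


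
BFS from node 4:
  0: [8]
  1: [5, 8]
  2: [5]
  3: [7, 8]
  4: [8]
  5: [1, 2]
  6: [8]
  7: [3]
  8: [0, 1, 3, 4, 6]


Visit 4, enqueue [8]
Visit 8, enqueue [0, 1, 3, 6]
Visit 0, enqueue []
Visit 1, enqueue [5]
Visit 3, enqueue [7]
Visit 6, enqueue []
Visit 5, enqueue [2]
Visit 7, enqueue []
Visit 2, enqueue []

BFS order: [4, 8, 0, 1, 3, 6, 5, 7, 2]


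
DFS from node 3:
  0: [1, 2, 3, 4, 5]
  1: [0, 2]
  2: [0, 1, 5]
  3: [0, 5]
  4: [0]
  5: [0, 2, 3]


Visit 3, push [5, 0]
Visit 0, push [5, 4, 2, 1]
Visit 1, push [2]
Visit 2, push [5]
Visit 5, push []
Visit 4, push []

DFS order: [3, 0, 1, 2, 5, 4]


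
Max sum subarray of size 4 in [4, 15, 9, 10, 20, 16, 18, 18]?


[0:4]: 38
[1:5]: 54
[2:6]: 55
[3:7]: 64
[4:8]: 72

Max: 72 at [4:8]


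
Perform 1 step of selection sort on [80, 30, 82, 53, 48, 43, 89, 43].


Initial: [80, 30, 82, 53, 48, 43, 89, 43]
Step 1: min=30 at 1
  Swap: [30, 80, 82, 53, 48, 43, 89, 43]

After 1 step: [30, 80, 82, 53, 48, 43, 89, 43]
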